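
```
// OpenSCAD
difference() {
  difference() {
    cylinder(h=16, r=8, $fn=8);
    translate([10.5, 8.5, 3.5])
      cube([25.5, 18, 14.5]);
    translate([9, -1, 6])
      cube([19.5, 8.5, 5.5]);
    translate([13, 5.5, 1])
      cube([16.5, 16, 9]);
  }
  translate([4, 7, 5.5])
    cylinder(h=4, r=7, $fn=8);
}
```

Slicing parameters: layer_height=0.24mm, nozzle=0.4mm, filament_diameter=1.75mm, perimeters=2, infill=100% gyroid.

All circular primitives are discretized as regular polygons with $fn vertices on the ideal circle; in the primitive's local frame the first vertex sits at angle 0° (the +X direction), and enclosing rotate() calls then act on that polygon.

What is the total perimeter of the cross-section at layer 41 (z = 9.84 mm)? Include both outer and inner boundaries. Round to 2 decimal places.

At z = 9.84 mm: the r=8 cylinder contributes a regular 8-gon of circumradius 8 (perimeter = 2·8·8.000·sin(180°/8) = 48.98 mm); the cube at (10.5, 8.5) is present — its section is the full 25.5×18 rectangle (perimeter 87.00 mm); the 19.5×8.5 cube at (9, -1) contributes its full rectangle (perimeter 56.00 mm); the 16.5×16 cube at (13, 5.5) contributes its full rectangle (perimeter 65.00 mm); Subtracting the remaining from the first: starting from the r=8 cylinder, the 25.5×18 cube at (10.5, 8.5) misses the remaining region (no effect); the 19.5×8.5 cube at (9, -1) misses the remaining region (no effect); the 16.5×16 cube at (13, 5.5) misses the remaining region (no effect) — boundary = 48.98 mm; the cylinder at (4, 7) is not intersected at this z (z outside [5.5, 9.5]); After the difference (first − rest): none of the subtracted shapes is present at this height, so the result so far is unchanged — boundary = 48.98 mm. Overall, the cross-section is a single solid region. Total boundary length (outer) = 48.98 mm.

48.98 mm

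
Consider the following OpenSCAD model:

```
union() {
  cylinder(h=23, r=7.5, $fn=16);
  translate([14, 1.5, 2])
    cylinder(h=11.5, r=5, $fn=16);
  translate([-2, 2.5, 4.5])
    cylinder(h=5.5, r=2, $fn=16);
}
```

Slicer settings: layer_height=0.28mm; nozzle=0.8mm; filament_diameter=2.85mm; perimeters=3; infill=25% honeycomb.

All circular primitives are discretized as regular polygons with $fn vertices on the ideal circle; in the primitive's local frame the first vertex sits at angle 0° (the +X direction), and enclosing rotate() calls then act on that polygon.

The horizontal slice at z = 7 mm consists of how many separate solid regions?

2

At z = 7 mm: the r=7.5 cylinder contributes a regular 16-gon of circumradius 7.5; the r=5 cylinder at (14, 1.5) contributes a regular 16-gon of circumradius 5; the r=2 cylinder at (-2, 2.5) gives a regular 16-gon of circumradius 2 (constant along its height); Combining (union): the regions partially overlap (shared area 12.25 mm²), so overlapping operands fuse into one piece — 2 connected regions. The result has 2 disconnected regions.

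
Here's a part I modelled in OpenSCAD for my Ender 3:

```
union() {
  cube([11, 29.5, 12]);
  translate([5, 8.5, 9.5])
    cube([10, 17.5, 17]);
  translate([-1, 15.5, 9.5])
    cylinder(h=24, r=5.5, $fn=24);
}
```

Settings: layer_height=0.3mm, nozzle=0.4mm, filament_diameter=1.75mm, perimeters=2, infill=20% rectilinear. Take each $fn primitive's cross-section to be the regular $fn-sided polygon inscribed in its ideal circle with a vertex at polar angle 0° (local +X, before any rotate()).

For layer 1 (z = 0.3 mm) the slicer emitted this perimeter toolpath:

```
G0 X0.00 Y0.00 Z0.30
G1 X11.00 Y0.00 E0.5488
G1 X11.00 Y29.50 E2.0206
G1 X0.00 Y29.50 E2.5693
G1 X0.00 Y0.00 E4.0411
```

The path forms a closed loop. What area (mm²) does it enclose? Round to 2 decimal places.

324.50 mm²

Apply the shoelace formula to the sequence of (X, Y) vertices; enclosed area = 324.50 mm².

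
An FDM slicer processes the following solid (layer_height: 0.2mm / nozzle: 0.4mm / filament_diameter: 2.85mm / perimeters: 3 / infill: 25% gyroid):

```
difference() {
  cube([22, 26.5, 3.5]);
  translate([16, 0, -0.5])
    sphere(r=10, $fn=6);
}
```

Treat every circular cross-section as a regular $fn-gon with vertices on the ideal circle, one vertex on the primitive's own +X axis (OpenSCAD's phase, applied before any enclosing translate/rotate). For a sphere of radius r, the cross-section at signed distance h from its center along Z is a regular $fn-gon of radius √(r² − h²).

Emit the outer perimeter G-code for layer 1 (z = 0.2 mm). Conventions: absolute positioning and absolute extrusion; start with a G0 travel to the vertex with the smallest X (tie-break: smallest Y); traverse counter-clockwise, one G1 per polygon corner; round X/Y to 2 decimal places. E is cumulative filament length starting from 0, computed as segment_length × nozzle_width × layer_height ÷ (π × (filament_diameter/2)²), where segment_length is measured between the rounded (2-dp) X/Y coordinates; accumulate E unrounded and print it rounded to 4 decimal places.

At z = 0.2 mm: the cube is present — its section is the full 22×26.5 rectangle; the sphere at (16, 0): section is a regular 6-gon, circumradius = √(r²−h²) = √(10²−0.7²) = 9.975; Subtracting the remaining from the first: starting from the 22×26.5 cube, the r=10 sphere at (16, 0) partially overlaps it — only the 115.58 mm² overlap (of its 258.53 mm²) is removed, clipping the outline — 1 connected region. The outline is a single polygon with 7 vertices. Extrusion per mm of travel: 0.4 × 0.2 / (π × 1.425²) = 0.012540. Accumulating E over each segment gives final E = 1.2052.

G0 X0.00 Y0.00 Z0.20
G1 X6.02 Y0.00 E0.0755
G1 X11.01 Y8.64 E0.2006
G1 X20.99 Y8.64 E0.3258
G1 X22.00 Y6.89 E0.3511
G1 X22.00 Y26.50 E0.5970
G1 X0.00 Y26.50 E0.8729
G1 X0.00 Y0.00 E1.2052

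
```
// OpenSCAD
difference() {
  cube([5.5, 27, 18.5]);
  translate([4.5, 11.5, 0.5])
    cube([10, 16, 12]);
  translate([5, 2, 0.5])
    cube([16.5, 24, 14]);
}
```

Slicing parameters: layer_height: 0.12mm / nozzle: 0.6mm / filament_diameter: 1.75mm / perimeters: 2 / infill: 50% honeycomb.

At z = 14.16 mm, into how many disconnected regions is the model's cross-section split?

1

At z = 14.16 mm: the 5.5×27 cube contributes its full rectangle; the cube at (4.5, 11.5) is absent (z outside [0.5, 12.5]); the 16.5×24 cube at (5, 2) contributes its full rectangle; Subtracting the remaining from the first: starting from the 5.5×27 cube, the 16.5×24 cube at (5, 2) partially overlaps it — only the 12.00 mm² overlap (of its 396.00 mm²) is removed, clipping the outline — 1 connected region. The result has 1 disconnected region.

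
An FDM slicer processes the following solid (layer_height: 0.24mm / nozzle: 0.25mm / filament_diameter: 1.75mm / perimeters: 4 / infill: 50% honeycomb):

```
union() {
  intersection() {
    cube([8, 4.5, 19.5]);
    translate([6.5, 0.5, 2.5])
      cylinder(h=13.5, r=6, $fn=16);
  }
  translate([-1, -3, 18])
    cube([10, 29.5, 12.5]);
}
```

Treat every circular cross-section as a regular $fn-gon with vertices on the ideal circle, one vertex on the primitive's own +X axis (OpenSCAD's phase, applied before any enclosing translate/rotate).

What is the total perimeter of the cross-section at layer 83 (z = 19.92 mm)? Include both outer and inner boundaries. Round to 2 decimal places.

79.00 mm

At z = 19.92 mm: the cube is not intersected at this z (z outside [0, 19.5]); the cylinder at (6.5, 0.5) is not intersected at this z (z outside [2.5, 16]); Keeping only the common overlap: at least one operand is absent at this height, so nothing remains; the cube at (-1, -3) is present — its section is the full 10×29.5 rectangle (perimeter 79.00 mm); Taking the union: only the 10×29.5 cube at (-1, -3) is present, so the union is just that shape — boundary = 79.00 mm. Overall, the cross-section is a single solid region. Total boundary length (outer) = 79.00 mm.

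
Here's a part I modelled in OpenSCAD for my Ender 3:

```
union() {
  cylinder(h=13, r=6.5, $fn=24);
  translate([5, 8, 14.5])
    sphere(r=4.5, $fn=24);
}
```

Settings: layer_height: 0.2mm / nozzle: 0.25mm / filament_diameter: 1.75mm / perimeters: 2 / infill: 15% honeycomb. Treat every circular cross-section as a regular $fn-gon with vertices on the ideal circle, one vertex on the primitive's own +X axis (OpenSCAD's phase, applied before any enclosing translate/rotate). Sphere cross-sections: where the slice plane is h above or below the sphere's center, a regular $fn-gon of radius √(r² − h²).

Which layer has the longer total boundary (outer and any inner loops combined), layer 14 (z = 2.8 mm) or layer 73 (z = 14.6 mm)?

Layer 14 (z = 2.8): the cylinder: section is a regular 24-gon, circumradius r=6.5 (perimeter = 2·24·6.500·sin(180°/24) = 40.72 mm); the sphere at (5, 8) is not intersected at this z (|z−center|=11.700 > r=4.5); Merging all regions: only the r=6.5 cylinder is present, so the union is just that shape — boundary = 40.72 mm. So its perimeter = 40.72 mm. Layer 73 (z = 14.6): the cylinder is absent (z outside [0, 13]); the r=4.5 sphere at (5, 8) contributes a regular 24-gon of circumradius √(4.5²−0.1²) = 4.499 (perimeter = 2·24·4.499·sin(180°/24) = 28.19 mm); Taking the union: only the r=4.5 sphere at (5, 8) is present, so the union is just that shape — boundary = 28.19 mm. So its perimeter = 28.19 mm. Layer 14 is larger (40.72 vs 28.19 mm).

layer 14 (z = 2.8 mm)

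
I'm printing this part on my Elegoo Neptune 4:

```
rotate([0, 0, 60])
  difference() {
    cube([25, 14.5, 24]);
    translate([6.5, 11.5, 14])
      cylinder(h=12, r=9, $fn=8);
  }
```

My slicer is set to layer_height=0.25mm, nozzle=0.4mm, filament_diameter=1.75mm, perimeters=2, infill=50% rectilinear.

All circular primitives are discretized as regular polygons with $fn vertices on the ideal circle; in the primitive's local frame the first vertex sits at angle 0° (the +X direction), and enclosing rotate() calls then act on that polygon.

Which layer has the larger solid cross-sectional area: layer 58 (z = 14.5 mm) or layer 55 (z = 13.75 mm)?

Layer 58 (z = 14.5): the cube is present — its section is the full 25×14.5 rectangle (area 362.50 mm²); the r=9 cylinder at (6.5, 11.5) gives a regular 8-gon of circumradius 9 (constant along its height) (area = (8/2)·9.000²·sin(360°/8) = 229.10 mm²); Taking the first minus the rest: starting from the 25×14.5 cube (362.50 mm²), the r=9 cylinder at (6.5, 11.5) partially overlaps it — only the 151.64 mm² overlap (of its 229.10 mm²) is removed, clipping the outline — area = 210.86 mm²; (rotated 60° about Z; rotation is an isometry so areas/perimeters/island counts are preserved). So its area = 210.86 mm². Layer 55 (z = 13.75): the cube is present — its section is the full 25×14.5 rectangle (area 362.50 mm²); the cylinder at (6.5, 11.5) does not reach this height (z outside [14, 26]); Taking the first minus the rest: none of the subtracted shapes is present at this height, so the 25×14.5 cube is unchanged — area = 362.50 mm²; (whole slice rotated 60° about Z — lengths, areas and connectivity unchanged). So its area = 362.50 mm². Layer 55 is larger (362.50 vs 210.86 mm²).

layer 55 (z = 13.75 mm)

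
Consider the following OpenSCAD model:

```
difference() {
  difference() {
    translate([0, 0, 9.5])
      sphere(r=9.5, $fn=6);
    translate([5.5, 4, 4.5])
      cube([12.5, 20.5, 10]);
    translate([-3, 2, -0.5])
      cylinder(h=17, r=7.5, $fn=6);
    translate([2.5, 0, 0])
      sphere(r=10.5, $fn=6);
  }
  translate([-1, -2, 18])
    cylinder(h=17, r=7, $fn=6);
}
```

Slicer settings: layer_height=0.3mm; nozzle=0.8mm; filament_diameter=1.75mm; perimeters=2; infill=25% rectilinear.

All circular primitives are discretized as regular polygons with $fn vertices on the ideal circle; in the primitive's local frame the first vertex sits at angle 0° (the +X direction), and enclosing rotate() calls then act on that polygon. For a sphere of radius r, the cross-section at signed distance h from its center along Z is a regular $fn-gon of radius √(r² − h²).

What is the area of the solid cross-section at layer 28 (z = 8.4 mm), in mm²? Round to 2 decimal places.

51.46 mm²

At z = 8.4 mm: the r=9.5 sphere contributes a regular 6-gon of circumradius √(9.5²−1.1²) = 9.436 (area = (6/2)·9.436²·sin(360°/6) = 231.33 mm²); the 12.5×20.5 cube at (5.5, 4) contributes its full rectangle (area 256.25 mm²); the r=7.5 cylinder at (-3, 2) contributes a regular 6-gon of circumradius 7.5 (area = (6/2)·7.500²·sin(360°/6) = 146.14 mm²); the r=10.5 sphere at (2.5, 0) contributes a regular 6-gon of circumradius √(10.5²−8.4²) = 6.300 (area = (6/2)·6.300²·sin(360°/6) = 103.12 mm²); After the difference (first − rest): starting from the r=9.5 sphere (231.33 mm²), the 12.5×20.5 cube at (5.5, 4) partially overlaps it — only the 2.29 mm² overlap (of its 256.25 mm²) is removed, clipping the outline; the r=7.5 cylinder at (-3, 2) partially overlaps it — only the 127.83 mm² overlap (of its 146.14 mm²) is removed, clipping the outline; the r=10.5 sphere at (2.5, 0) partially overlaps it — only the 49.75 mm² overlap (of its 103.12 mm²) is removed, clipping the outline — area = 51.46 mm²; the cylinder at (-1, -2) is not intersected at this z (z outside [18, 35]); Taking the first minus the rest: none of the subtracted shapes is present at this height, so the result so far is unchanged — area = 51.46 mm². Overall, the cross-section has 2 separate islands. Net area = 51.46 mm².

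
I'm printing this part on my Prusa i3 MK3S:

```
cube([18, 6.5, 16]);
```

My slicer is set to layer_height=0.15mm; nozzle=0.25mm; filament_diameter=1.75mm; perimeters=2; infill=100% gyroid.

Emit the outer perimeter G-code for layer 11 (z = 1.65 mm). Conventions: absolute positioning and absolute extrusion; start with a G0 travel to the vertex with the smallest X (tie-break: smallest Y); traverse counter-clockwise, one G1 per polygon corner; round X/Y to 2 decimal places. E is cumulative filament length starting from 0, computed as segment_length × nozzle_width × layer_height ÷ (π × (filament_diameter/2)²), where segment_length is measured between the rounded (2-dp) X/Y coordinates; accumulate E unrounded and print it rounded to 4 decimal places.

At z = 1.65 mm: the cube is present — its section is the full 18×6.5 rectangle. The outline is a single polygon with 4 vertices. Extrusion per mm of travel: 0.25 × 0.15 / (π × 0.875²) = 0.015591. Accumulating E over each segment gives final E = 0.7639.

G0 X0.00 Y0.00 Z1.65
G1 X18.00 Y0.00 E0.2806
G1 X18.00 Y6.50 E0.3820
G1 X0.00 Y6.50 E0.6626
G1 X0.00 Y0.00 E0.7639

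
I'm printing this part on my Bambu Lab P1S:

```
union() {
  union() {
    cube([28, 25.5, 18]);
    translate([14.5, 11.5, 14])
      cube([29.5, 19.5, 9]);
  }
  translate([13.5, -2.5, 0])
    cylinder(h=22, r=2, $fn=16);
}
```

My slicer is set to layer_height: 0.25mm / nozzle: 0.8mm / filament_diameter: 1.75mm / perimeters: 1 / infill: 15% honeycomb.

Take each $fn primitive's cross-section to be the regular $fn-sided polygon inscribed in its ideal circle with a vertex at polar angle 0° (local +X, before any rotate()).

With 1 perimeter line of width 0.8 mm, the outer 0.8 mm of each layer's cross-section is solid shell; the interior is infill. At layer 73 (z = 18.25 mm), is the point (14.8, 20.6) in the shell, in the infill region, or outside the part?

shell

At z = 18.25 mm: the cube is absent (z outside [0, 18]); the cube at (14.5, 11.5) (footprint 29.5×19.5) is included at this height; Combining (union): only the 29.5×19.5 cube at (14.5, 11.5) is present, so the union is just that shape — 1 connected region; the r=2 cylinder at (13.5, -2.5) contributes a regular 16-gon of circumradius 2; Combining (union): the 2 present regions are separate (no shared area or edge), so areas and boundary lengths simply add and each stays a separate island — 2 connected regions. Overall, the cross-section has 2 separate islands. The nearest boundary edge runs (14.50, 11.50)→(14.50, 31.00); distance from the point to it = 0.30 mm. (Shell/infill is judged within the island containing the point — the largest one.) The point is inside the cross-section, 0.30 mm from the nearest boundary — within the 0.8 mm shell band (1 × 0.8).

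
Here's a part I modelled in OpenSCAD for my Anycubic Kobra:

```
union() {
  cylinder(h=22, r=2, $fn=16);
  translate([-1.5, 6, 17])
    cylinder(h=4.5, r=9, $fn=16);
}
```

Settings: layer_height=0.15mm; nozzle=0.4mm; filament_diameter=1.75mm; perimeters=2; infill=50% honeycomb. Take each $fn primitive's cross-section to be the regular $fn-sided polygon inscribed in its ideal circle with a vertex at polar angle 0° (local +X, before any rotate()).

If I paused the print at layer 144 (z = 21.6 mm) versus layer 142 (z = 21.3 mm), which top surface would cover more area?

Layer 144 (z = 21.6): the r=2 cylinder contributes a regular 16-gon of circumradius 2 (area = (16/2)·2.000²·sin(360°/16) = 12.25 mm²); the cylinder at (-1.5, 6) is absent (z outside [17, 21.5]); Combining (union): only the r=2 cylinder is present, so the union is just that shape — area = 12.25 mm². So its area = 12.25 mm². Layer 142 (z = 21.3): the r=2 cylinder contributes a regular 16-gon of circumradius 2 (area = (16/2)·2.000²·sin(360°/16) = 12.25 mm²); the r=9 cylinder at (-1.5, 6) gives a regular 16-gon of circumradius 9 (constant along its height) (area = (16/2)·9.000²·sin(360°/16) = 247.98 mm²); Merging all regions: the r=2 cylinder lies entirely inside the r=9 cylinder at (-1.5, 6), so the union is just the r=9 cylinder at (-1.5, 6) — area = 247.98 mm². So its area = 247.98 mm². Layer 142 is larger (247.98 vs 12.25 mm²).

layer 142 (z = 21.3 mm)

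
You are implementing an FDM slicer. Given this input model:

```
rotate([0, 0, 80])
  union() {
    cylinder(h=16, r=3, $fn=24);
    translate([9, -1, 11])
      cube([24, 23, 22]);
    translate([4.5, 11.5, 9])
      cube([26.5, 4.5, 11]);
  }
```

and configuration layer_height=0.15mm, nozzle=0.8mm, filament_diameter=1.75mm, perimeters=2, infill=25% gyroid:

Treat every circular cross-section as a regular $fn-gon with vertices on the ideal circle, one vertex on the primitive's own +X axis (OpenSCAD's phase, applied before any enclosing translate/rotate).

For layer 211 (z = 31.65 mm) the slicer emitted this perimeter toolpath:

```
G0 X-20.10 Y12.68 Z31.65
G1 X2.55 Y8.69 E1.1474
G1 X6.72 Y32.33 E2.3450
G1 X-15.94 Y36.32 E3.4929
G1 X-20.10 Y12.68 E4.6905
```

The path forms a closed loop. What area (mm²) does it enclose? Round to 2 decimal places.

Apply the shoelace formula to the sequence of (X, Y) vertices; enclosed area = 552.18 mm².

552.18 mm²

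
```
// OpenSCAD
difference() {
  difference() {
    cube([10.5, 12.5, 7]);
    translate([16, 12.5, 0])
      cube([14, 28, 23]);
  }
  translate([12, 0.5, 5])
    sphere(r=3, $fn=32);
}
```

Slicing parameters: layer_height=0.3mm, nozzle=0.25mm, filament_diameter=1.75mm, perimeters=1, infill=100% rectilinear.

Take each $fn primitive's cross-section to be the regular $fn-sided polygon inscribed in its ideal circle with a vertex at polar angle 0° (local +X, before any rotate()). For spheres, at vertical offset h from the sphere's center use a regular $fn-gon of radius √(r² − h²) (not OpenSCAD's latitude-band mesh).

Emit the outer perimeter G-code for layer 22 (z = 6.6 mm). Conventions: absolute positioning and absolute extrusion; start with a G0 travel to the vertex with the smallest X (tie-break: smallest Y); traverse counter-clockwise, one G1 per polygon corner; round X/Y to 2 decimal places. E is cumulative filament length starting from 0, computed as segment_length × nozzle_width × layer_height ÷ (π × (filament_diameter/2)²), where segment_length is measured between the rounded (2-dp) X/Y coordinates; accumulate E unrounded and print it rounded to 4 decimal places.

At z = 6.6 mm: the cube (footprint 10.5×12.5) is included at this height; the 14×28 cube at (16, 12.5) contributes its full rectangle; Subtracting the remaining from the first: starting from the 10.5×12.5 cube, the 14×28 cube at (16, 12.5) misses the remaining region (no effect) — 1 connected region; the sphere at (12, 0.5): section is a regular 32-gon, circumradius = √(r²−h²) = √(3²−1.6²) = 2.538; Subtracting the remaining from the first: starting from that combined region, the r=3 sphere at (12, 0.5) partially overlaps it — only the 1.97 mm² overlap (of its 20.10 mm²) is removed, clipping the outline — 1 connected region. The outline is a single polygon with 10 vertices. Extrusion per mm of travel: 0.25 × 0.3 / (π × 0.875²) = 0.031181. Accumulating E over each segment gives final E = 1.4139.

G0 X0.00 Y0.00 Z6.60
G1 X9.51 Y0.00 E0.2965
G1 X9.46 Y0.50 E0.3122
G1 X9.51 Y1.00 E0.3279
G1 X9.66 Y1.47 E0.3433
G1 X9.89 Y1.91 E0.3587
G1 X10.21 Y2.29 E0.3742
G1 X10.50 Y2.54 E0.3862
G1 X10.50 Y12.50 E0.6967
G1 X0.00 Y12.50 E1.0241
G1 X0.00 Y0.00 E1.4139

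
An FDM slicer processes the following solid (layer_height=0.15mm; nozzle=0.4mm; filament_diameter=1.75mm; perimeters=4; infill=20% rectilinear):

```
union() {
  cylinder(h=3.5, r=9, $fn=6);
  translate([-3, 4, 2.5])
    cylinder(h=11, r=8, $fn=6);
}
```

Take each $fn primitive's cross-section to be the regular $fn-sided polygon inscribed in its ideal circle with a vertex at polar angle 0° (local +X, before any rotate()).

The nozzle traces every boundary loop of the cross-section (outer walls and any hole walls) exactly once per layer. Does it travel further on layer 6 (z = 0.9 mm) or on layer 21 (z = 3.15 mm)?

Layer 6 (z = 0.9): the r=9 cylinder gives a regular 6-gon of circumradius 9 (constant along its height) (perimeter = 2·6·9.000·sin(180°/6) = 54.00 mm); the cylinder at (-3, 4) is not intersected at this z (z outside [2.5, 13.5]); Taking the union: only the r=9 cylinder is present, so the union is just that shape — boundary = 54.00 mm. So its perimeter = 54.00 mm. Layer 21 (z = 3.15): the cylinder: section is a regular 6-gon, circumradius r=9 (perimeter = 2·6·9.000·sin(180°/6) = 54.00 mm); the r=8 cylinder at (-3, 4) contributes a regular 6-gon of circumradius 8 (perimeter = 2·6·8.000·sin(180°/6) = 48.00 mm); Merging all regions: the regions partially overlap (shared area 111.14 mm²), so the edge portions inside another operand are dropped and the merged outline is re-measured after clipping — boundary = 61.93 mm. So its perimeter = 61.93 mm. Layer 21 is larger (61.93 vs 54.00 mm).

layer 21 (z = 3.15 mm)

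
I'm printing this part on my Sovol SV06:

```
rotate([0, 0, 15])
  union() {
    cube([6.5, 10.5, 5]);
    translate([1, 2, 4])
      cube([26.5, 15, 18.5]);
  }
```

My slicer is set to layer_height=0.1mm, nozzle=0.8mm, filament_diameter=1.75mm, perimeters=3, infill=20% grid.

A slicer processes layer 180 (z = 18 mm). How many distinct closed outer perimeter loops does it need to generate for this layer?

1

At z = 18 mm: the cube does not reach this height (z outside [0, 5]); the 26.5×15 cube at (1, 2) contributes its full rectangle; Taking the union: only the 26.5×15 cube at (1, 2) is present, so the union is just that shape — 1 connected region; (whole slice rotated 15° about Z — lengths, areas and connectivity unchanged). The result has 1 disconnected region.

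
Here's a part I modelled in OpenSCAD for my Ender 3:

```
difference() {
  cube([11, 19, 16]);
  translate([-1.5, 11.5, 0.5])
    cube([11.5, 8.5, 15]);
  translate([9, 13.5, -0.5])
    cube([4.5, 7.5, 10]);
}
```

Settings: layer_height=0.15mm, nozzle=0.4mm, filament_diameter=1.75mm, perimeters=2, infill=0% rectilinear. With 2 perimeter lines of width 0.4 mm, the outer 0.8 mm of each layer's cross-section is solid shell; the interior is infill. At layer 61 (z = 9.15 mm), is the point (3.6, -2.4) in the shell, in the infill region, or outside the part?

outside

At z = 9.15 mm: the cube (footprint 11×19) is included at this height; the 11.5×8.5 cube at (-1.5, 11.5) contributes its full rectangle; the cube at (9, 13.5) is present — its section is the full 4.5×7.5 rectangle; Taking the first minus the rest: starting from the 11×19 cube, the 11.5×8.5 cube at (-1.5, 11.5) partially overlaps it — only the 75.00 mm² overlap (of its 97.75 mm²) is removed, clipping the outline; the 4.5×7.5 cube at (9, 13.5) partially overlaps it — only the 5.50 mm² overlap (of its 33.75 mm²) is removed, clipping the outline — 1 connected region. Overall, the cross-section is a single solid region. The nearest boundary edge runs (11.00, 0.00)→(0.00, 0.00); distance from the point to it = 2.40 mm. The point is not inside any of the regions above, so it lies outside the cross-section (2.40 mm from the nearest boundary).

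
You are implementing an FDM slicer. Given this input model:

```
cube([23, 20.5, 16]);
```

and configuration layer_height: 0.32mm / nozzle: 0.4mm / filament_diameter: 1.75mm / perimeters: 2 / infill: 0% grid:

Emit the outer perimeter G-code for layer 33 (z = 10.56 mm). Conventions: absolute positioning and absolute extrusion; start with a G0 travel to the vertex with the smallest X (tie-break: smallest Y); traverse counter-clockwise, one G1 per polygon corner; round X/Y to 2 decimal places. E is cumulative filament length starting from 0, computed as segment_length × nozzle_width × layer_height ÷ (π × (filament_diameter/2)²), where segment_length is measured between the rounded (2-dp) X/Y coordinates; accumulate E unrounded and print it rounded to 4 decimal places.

At z = 10.56 mm: the cube is present — its section is the full 23×20.5 rectangle. The outline is a single polygon with 4 vertices. Extrusion per mm of travel: 0.4 × 0.32 / (π × 0.875²) = 0.053216. Accumulating E over each segment gives final E = 4.6298.

G0 X0.00 Y0.00 Z10.56
G1 X23.00 Y0.00 E1.2240
G1 X23.00 Y20.50 E2.3149
G1 X0.00 Y20.50 E3.5389
G1 X0.00 Y0.00 E4.6298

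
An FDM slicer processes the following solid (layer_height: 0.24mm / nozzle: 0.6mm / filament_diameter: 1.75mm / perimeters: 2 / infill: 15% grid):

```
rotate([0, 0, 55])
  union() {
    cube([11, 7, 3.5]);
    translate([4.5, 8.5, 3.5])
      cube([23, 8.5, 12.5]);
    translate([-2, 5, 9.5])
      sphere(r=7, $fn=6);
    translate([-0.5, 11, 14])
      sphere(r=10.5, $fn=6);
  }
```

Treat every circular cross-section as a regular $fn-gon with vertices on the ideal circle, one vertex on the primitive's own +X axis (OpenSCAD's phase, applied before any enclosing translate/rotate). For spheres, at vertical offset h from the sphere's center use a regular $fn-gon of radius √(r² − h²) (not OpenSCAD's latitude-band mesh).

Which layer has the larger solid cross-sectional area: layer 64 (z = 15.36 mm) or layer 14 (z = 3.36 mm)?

layer 64 (z = 15.36 mm)

Layer 64 (z = 15.36): the cube does not reach this height (z outside [0, 3.5]); the 23×8.5 cube at (4.5, 8.5) contributes its full rectangle (area 195.50 mm²); the r=7 sphere at (-2, 5) contributes a regular 6-gon of circumradius √(7²−5.86²) = 3.829 (area = (6/2)·3.829²·sin(360°/6) = 38.09 mm²); the r=10.5 sphere at (-0.5, 11) slices to a regular 6-gon of circumradius 10.412 (√(r²−h²) with h=1.36 from center) (area = (6/2)·10.412²·sin(360°/6) = 281.63 mm²); Taking the union: the regions partially overlap — summed areas 515.22 mm² minus the doubly-counted overlap 70.69 mm² gives 444.53 mm² — area = 444.53 mm²; (rotated 55° about Z; rotation is an isometry so areas/perimeters/island counts are preserved). So its area = 444.53 mm². Layer 14 (z = 3.36): the 11×7 cube contributes its full rectangle (area 77.00 mm²); the cube at (4.5, 8.5) is not intersected at this z (z outside [3.5, 16]); the r=7 sphere at (-2, 5) slices to a regular 6-gon of circumradius 3.362 (√(r²−h²) with h=6.14 from center) (area = (6/2)·3.362²·sin(360°/6) = 29.36 mm²); the sphere at (-0.5, 11) is not intersected at this z (|z−center|=10.640 > r=10.5); Combining (union): the regions partially overlap — summed areas 106.36 mm² minus the doubly-counted overlap 3.17 mm² gives 103.19 mm² — area = 103.19 mm²; (whole slice rotated 55° about Z — lengths, areas and connectivity unchanged). So its area = 103.19 mm². Layer 64 is larger (444.53 vs 103.19 mm²).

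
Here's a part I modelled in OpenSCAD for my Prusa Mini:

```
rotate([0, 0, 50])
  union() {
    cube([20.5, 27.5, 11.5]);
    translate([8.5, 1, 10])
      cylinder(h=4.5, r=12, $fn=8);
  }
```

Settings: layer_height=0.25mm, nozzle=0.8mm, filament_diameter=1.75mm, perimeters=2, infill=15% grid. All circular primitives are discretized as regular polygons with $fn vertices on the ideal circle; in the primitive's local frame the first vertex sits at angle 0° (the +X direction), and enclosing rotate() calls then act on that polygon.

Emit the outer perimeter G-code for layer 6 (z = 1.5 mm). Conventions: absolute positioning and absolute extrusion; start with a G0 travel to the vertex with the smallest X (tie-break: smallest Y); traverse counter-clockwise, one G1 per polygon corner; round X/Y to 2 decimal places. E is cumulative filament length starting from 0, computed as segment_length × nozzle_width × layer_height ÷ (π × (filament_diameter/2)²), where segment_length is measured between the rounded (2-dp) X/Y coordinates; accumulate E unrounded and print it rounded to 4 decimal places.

At z = 1.5 mm: the 20.5×27.5 cube contributes its full rectangle; the cylinder at (8.5, 1) is not intersected at this z (z outside [10, 14.5]); Combining (union): only the 20.5×27.5 cube is present, so the union is just that shape — 1 connected region; (whole slice rotated 50° about Z — lengths, areas and connectivity unchanged). The outline is a single polygon with 4 vertices. Extrusion per mm of travel: 0.8 × 0.25 / (π × 0.875²) = 0.083150. Accumulating E over each segment gives final E = 7.9831.

G0 X-21.07 Y17.68 Z1.50
G1 X0.00 Y0.00 E2.2871
G1 X13.18 Y15.70 E3.9915
G1 X-7.89 Y33.38 E6.2786
G1 X-21.07 Y17.68 E7.9831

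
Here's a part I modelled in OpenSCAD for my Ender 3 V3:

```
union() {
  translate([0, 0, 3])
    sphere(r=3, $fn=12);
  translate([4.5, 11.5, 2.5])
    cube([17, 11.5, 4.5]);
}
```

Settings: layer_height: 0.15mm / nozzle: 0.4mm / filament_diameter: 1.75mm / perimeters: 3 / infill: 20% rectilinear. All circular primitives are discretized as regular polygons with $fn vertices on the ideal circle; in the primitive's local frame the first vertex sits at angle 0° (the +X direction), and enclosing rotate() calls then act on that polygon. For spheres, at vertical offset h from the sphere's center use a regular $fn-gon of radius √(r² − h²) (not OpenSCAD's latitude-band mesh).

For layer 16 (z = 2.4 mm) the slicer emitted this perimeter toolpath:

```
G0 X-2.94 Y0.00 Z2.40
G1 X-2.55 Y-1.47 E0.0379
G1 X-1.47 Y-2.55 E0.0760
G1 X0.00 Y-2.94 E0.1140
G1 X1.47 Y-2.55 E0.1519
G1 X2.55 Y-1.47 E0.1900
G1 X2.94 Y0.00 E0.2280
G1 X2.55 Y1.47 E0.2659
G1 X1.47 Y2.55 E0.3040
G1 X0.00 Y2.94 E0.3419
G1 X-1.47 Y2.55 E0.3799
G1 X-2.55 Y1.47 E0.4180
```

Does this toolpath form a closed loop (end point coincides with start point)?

Start point (G0): (-2.94, 0.00). End point (last G1): the path does not return to the start — open.

no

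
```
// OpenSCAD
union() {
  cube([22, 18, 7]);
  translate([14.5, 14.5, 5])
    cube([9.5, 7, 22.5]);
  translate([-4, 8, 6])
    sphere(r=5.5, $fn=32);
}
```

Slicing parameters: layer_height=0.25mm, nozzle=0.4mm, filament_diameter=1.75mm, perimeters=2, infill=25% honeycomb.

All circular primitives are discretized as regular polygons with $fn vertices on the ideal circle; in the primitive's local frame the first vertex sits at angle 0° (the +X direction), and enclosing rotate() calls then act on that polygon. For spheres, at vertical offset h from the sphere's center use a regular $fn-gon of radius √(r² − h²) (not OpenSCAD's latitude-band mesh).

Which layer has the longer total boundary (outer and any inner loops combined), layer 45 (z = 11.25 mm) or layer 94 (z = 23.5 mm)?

layer 45 (z = 11.25 mm)

Layer 45 (z = 11.25): the cube is not intersected at this z (z outside [0, 7]); the 9.5×7 cube at (14.5, 14.5) contributes its full rectangle (perimeter 33.00 mm); the r=5.5 sphere at (-4, 8) contributes a regular 32-gon of circumradius √(5.5²−5.25²) = 1.639 (perimeter = 2·32·1.639·sin(180°/32) = 10.28 mm); Merging all regions: the 2 present regions are separate (no shared area or edge), so areas and boundary lengths simply add and each stays a separate island — boundary = 43.28 mm. So its perimeter = 43.28 mm. Layer 94 (z = 23.5): the cube does not reach this height (z outside [0, 7]); the cube at (14.5, 14.5) (footprint 9.5×7) is included at this height (perimeter 33.00 mm); the sphere at (-4, 8) is not intersected at this z (|z−center|=17.500 > r=5.5); Combining (union): only the 9.5×7 cube at (14.5, 14.5) is present, so the union is just that shape — boundary = 33.00 mm. So its perimeter = 33.00 mm. Layer 45 is larger (43.28 vs 33.00 mm).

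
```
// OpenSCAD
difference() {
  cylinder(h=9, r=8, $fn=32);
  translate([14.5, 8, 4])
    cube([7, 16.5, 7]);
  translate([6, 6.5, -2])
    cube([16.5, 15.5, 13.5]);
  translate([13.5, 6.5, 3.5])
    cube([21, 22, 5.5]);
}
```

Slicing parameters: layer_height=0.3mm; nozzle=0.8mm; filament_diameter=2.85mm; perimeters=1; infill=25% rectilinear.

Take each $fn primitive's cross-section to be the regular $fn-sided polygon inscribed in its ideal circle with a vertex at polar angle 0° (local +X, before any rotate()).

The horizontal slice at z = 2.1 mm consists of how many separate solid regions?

At z = 2.1 mm: the r=8 cylinder gives a regular 32-gon of circumradius 8 (constant along its height); the cube at (14.5, 8) is absent (z outside [4, 11]); the cube at (6, 6.5) is present — its section is the full 16.5×15.5 rectangle; the cube at (13.5, 6.5) does not reach this height (z outside [3.5, 9]); After the difference (first − rest): starting from the r=8 cylinder, the 16.5×15.5 cube at (6, 6.5) misses the remaining region (no effect) — 1 connected region. The result has 1 disconnected region.

1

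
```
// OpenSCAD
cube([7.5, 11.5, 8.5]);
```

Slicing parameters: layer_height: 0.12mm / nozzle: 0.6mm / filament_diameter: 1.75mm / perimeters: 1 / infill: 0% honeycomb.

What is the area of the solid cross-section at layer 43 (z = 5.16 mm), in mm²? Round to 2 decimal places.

At z = 5.16 mm: the 7.5×11.5 cube contributes its full rectangle (area 86.25 mm²). Overall, the cross-section is a single solid region. Net area = 86.25 mm².

86.25 mm²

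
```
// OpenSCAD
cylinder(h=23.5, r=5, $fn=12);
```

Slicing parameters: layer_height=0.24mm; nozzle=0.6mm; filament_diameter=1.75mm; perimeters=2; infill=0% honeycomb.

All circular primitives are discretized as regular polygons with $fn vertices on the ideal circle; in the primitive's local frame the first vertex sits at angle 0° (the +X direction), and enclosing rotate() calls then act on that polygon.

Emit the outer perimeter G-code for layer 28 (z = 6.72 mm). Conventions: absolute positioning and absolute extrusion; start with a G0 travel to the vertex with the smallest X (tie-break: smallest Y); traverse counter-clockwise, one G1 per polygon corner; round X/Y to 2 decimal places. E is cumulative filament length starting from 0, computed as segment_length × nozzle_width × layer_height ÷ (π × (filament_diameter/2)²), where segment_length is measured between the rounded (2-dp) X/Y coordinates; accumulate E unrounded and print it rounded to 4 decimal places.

At z = 6.72 mm: the r=5 cylinder contributes a regular 12-gon of circumradius 5. The outline is a single polygon with 12 vertices. Extrusion per mm of travel: 0.6 × 0.24 / (π × 0.875²) = 0.059868. Accumulating E over each segment gives final E = 1.8594.

G0 X-5.00 Y0.00 Z6.72
G1 X-4.33 Y-2.50 E0.1550
G1 X-2.50 Y-4.33 E0.3099
G1 X0.00 Y-5.00 E0.4648
G1 X2.50 Y-4.33 E0.6198
G1 X4.33 Y-2.50 E0.7747
G1 X5.00 Y0.00 E0.9297
G1 X4.33 Y2.50 E1.0846
G1 X2.50 Y4.33 E1.2396
G1 X0.00 Y5.00 E1.3945
G1 X-2.50 Y4.33 E1.5495
G1 X-4.33 Y2.50 E1.7044
G1 X-5.00 Y0.00 E1.8594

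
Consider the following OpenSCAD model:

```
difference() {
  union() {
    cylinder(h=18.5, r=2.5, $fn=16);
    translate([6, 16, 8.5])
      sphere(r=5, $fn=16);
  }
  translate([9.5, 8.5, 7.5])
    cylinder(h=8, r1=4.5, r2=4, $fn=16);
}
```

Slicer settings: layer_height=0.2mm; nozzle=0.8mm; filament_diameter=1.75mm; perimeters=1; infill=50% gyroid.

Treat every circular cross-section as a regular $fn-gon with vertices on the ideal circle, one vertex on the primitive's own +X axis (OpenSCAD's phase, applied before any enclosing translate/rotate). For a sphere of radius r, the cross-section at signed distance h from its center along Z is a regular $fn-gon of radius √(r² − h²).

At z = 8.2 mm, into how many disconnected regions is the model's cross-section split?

At z = 8.2 mm: the r=2.5 cylinder contributes a regular 16-gon of circumradius 2.5; the r=5 sphere at (6, 16) contributes a regular 16-gon of circumradius √(5²−0.3²) = 4.991; Merging all regions: the 2 present regions are separate (no shared area or edge), so areas and boundary lengths simply add and each stays a separate island — 2 connected regions; the cone at (9.5, 8.5) (r1=4.5→r2=4) has section circumradius 4.456 here — a regular 16-gon; Taking the first minus the rest: starting from the result so far, the cone at (9.5, 8.5) partially overlaps it — only the 3.07 mm² overlap (of its 60.80 mm²) is removed, clipping the outline — 2 connected regions. The result has 2 disconnected regions.

2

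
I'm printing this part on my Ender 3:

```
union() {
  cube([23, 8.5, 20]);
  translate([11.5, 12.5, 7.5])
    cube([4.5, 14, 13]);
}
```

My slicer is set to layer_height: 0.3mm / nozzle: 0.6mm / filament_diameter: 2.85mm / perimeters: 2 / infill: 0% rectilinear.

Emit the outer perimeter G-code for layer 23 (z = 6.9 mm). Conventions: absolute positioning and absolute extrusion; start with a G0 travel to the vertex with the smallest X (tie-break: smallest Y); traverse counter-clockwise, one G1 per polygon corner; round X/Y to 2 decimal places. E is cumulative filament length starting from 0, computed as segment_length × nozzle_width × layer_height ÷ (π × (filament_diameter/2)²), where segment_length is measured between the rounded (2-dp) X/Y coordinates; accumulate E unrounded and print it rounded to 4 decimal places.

G0 X0.00 Y0.00 Z6.90
G1 X23.00 Y0.00 E0.6490
G1 X23.00 Y8.50 E0.8888
G1 X0.00 Y8.50 E1.5378
G1 X0.00 Y0.00 E1.7776

At z = 6.9 mm: the cube is present — its section is the full 23×8.5 rectangle; the cube at (11.5, 12.5) is absent (z outside [7.5, 20.5]); Combining (union): only the 23×8.5 cube is present, so the union is just that shape — 1 connected region. The outline is a single polygon with 4 vertices. Extrusion per mm of travel: 0.6 × 0.3 / (π × 1.425²) = 0.028216. Accumulating E over each segment gives final E = 1.7776.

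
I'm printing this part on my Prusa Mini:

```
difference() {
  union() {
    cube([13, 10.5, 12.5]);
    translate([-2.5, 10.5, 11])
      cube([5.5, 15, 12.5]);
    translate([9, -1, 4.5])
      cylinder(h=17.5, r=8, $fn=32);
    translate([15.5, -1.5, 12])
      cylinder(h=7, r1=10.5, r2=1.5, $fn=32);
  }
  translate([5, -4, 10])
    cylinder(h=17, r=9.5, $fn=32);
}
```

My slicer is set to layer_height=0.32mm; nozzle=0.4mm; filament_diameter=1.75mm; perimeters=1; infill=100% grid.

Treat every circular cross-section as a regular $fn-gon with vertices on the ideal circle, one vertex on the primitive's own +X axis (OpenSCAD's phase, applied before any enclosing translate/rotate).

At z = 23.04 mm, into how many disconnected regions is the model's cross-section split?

1

At z = 23.04 mm: the cube does not reach this height (z outside [0, 12.5]); the cube at (-2.5, 10.5) (footprint 5.5×15) is included at this height; the cylinder at (9, -1) is absent (z outside [4.5, 22]); the cone at (15.5, -1.5) is not intersected at this z (z outside [12, 19]); Combining (union): only the 5.5×15 cube at (-2.5, 10.5) is present, so the union is just that shape — 1 connected region; the r=9.5 cylinder at (5, -4) gives a regular 32-gon of circumradius 9.5 (constant along its height); After the difference (first − rest): starting from the result so far, the r=9.5 cylinder at (5, -4) misses the remaining region (no effect) — 1 connected region. The result has 1 disconnected region.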